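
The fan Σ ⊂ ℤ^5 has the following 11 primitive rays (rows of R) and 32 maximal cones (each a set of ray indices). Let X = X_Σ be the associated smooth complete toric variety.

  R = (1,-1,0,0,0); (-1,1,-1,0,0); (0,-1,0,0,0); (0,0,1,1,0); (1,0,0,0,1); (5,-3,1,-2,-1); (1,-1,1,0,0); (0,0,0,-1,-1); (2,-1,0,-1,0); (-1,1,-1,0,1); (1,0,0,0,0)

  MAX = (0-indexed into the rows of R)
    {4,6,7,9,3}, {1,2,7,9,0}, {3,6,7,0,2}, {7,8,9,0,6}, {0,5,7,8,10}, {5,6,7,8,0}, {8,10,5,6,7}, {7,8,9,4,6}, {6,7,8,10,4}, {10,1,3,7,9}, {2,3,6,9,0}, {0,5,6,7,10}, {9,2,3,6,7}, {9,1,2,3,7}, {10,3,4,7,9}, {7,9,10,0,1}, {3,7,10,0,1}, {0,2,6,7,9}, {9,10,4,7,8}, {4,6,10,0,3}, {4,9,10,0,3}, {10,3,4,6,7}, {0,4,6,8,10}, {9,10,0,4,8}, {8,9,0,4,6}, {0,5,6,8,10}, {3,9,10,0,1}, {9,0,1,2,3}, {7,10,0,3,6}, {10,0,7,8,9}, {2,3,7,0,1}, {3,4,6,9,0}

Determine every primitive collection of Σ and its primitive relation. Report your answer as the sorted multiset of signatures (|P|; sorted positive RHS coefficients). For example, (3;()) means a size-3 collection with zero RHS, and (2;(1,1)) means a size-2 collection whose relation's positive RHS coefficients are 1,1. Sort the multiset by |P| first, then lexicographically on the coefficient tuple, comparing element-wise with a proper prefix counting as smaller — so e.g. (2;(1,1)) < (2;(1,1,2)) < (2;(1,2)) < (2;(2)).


|primitive collections| = 16. Relations:

  P = {1,6}:  v_{1} + v_{6} = 0  →  sig = (2;())
  P = {2,10}:  v_{2} + v_{10} = v_{0}  →  sig = (2;(1))
  P = {1,4}:  v_{1} + v_{4} = v_{9} + v_{10}  →  sig = (2;(1,1))
  P = {3,8}:  v_{3} + v_{8} = v_{6} + v_{10}  →  sig = (2;(1,1))
  P = {2,4}:  v_{2} + v_{4} = v_{0} + v_{6} + v_{9}  →  sig = (2;(1,1,1))
  P = {1,5}:  v_{1} + v_{5} = v_{0} + v_{7} + v_{8} + v_{10}  →  sig = (2;(1,1,1,1))
  P = {1,8}:  v_{1} + v_{8} = v_{0} + v_{7} + v_{9} + v_{10}  →  sig = (2;(1,1,1,1))
  P = {2,5}:  v_{2} + v_{5} = 2·v_{0} + v_{6} + v_{7} + v_{8}  →  sig = (2;(1,1,1,2))
  P = {2,8}:  v_{2} + v_{8} = 2·v_{0} + v_{6} + v_{7} + v_{9}  →  sig = (2;(1,1,1,2))
  P = {4,5}:  v_{4} + v_{5} = v_{6} + 2·v_{8} + v_{10}  →  sig = (2;(1,1,2))
  P = {3,5}:  v_{3} + v_{5} = v_{0} + 2·v_{6} + v_{7} + 2·v_{10}  →  sig = (2;(1,1,2,2))
  P = {5,9}:  v_{5} + v_{9} = 2·v_{8}  →  sig = (2;(2))
  P = {0,4,7}:  v_{0} + v_{4} + v_{7} = v_{8}  →  sig = (3;(1))
  P = {6,9,10}:  v_{6} + v_{9} + v_{10} = v_{4}  →  sig = (3;(1))
  P = {0,3,7,9}:  v_{0} + v_{3} + v_{7} + v_{9} = 0  →  sig = (4;())
  P = {0,6,7,8,10}:  v_{0} + v_{6} + v_{7} + v_{8} + v_{10} = v_{5}  →  sig = (5;(1))

Signatures (|P|; sorted positive RHS coefficients), sorted:
    (2;())
    (2;(1))
    (2;(1,1))
    (2;(1,1))
    (2;(1,1,1))
    (2;(1,1,1,1))
    (2;(1,1,1,1))
    (2;(1,1,1,2))
    (2;(1,1,1,2))
    (2;(1,1,2))
    (2;(1,1,2,2))
    (2;(2))
    (3;(1))
    (3;(1))
    (4;())
    (5;(1))


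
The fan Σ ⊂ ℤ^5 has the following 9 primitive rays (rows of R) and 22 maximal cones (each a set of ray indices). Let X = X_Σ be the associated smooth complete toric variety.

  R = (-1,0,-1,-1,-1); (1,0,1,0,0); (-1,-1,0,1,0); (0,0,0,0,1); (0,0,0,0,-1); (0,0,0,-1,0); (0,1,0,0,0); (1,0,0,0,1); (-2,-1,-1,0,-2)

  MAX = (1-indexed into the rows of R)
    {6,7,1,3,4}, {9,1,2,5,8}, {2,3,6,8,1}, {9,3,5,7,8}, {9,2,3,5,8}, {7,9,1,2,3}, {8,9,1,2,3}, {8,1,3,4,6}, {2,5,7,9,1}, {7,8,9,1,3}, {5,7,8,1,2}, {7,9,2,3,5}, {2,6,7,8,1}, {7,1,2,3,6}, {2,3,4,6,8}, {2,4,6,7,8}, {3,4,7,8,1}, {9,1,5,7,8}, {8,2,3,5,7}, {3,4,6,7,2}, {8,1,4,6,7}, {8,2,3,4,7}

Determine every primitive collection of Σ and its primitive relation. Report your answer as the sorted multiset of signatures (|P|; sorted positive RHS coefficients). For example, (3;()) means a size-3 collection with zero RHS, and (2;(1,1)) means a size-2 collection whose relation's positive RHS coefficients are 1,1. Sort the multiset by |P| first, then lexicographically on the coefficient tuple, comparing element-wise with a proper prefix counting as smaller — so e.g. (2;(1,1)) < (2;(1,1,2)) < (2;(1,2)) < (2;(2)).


|primitive collections| = 9. Relations:

  P = {4,5}:  v_{4} + v_{5} = 0  ⟹  sig = (2;())
  P = {4,9}:  v_{4} + v_{9} = v_{1} + v_{3}  ⟹  sig = (2;(1,1))
  P = {5,6}:  v_{5} + v_{6} = v_{1} + v_{2}  ⟹  sig = (2;(1,1))
  P = {6,9}:  v_{6} + v_{9} = 2·v_{1} + v_{2} + v_{3}  ⟹  sig = (2;(1,1,2))
  P = {1,2,4}:  v_{1} + v_{2} + v_{4} = v_{6}  ⟹  sig = (3;(1))
  P = {1,3,5}:  v_{1} + v_{3} + v_{5} = v_{9}  ⟹  sig = (3;(1))
  P = {2,7,8,9}:  v_{2} + v_{7} + v_{8} + v_{9} = v_{5}  ⟹  sig = (4;(1))
  P = {3,6,7,8}:  v_{3} + v_{6} + v_{7} + v_{8} = v_{4}  ⟹  sig = (4;(1))
  P = {1,2,3,7,8}:  v_{1} + v_{2} + v_{3} + v_{7} + v_{8} = 0  ⟹  sig = (5;())

Sorted signature multiset PRS(X):
[(2;()), (2;(1,1)), (2;(1,1)), (2;(1,1,2)), (3;(1)), (3;(1)), (4;(1)), (4;(1)), (5;())]


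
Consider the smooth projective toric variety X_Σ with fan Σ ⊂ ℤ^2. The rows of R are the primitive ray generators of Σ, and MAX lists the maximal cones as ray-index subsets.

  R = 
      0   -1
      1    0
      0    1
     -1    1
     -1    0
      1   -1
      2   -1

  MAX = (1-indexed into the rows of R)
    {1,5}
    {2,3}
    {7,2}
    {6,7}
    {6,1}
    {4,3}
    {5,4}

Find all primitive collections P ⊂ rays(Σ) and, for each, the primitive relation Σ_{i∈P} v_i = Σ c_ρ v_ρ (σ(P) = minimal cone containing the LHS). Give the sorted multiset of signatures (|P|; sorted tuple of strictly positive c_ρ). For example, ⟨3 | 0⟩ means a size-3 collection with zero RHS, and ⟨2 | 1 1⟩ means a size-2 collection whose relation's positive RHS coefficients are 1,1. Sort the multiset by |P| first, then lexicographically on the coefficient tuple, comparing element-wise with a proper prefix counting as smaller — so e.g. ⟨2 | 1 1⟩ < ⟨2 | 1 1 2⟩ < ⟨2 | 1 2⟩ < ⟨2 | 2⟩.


Σ has 14 primitive collections:

  • {1,3}:  v_{1} + v_{3} = 0  ⇒ sig = ⟨2 | 0⟩
  • {2,5}:  v_{2} + v_{5} = 0  ⇒ sig = ⟨2 | 0⟩
  • {4,6}:  v_{4} + v_{6} = 0  ⇒ sig = ⟨2 | 0⟩
  • {1,2}:  v_{1} + v_{2} = v_{6}  ⇒ sig = ⟨2 | 1⟩
  • {1,4}:  v_{1} + v_{4} = v_{5}  ⇒ sig = ⟨2 | 1⟩
  • {2,4}:  v_{2} + v_{4} = v_{3}  ⇒ sig = ⟨2 | 1⟩
  • {2,6}:  v_{2} + v_{6} = v_{7}  ⇒ sig = ⟨2 | 1⟩
  • {3,5}:  v_{3} + v_{5} = v_{4}  ⇒ sig = ⟨2 | 1⟩
  • {3,6}:  v_{3} + v_{6} = v_{2}  ⇒ sig = ⟨2 | 1⟩
  • {4,7}:  v_{4} + v_{7} = v_{2}  ⇒ sig = ⟨2 | 1⟩
  • {5,6}:  v_{5} + v_{6} = v_{1}  ⇒ sig = ⟨2 | 1⟩
  • {5,7}:  v_{5} + v_{7} = v_{6}  ⇒ sig = ⟨2 | 1⟩
  • {1,7}:  v_{1} + v_{7} = 2·v_{6}  ⇒ sig = ⟨2 | 2⟩
  • {3,7}:  v_{3} + v_{7} = 2·v_{2}  ⇒ sig = ⟨2 | 2⟩

so the primitive-relation signature multiset is
[⟨2 | 0⟩, ⟨2 | 0⟩, ⟨2 | 0⟩, ⟨2 | 1⟩, ⟨2 | 1⟩, ⟨2 | 1⟩, ⟨2 | 1⟩, ⟨2 | 1⟩, ⟨2 | 1⟩, ⟨2 | 1⟩, ⟨2 | 1⟩, ⟨2 | 1⟩, ⟨2 | 2⟩, ⟨2 | 2⟩]


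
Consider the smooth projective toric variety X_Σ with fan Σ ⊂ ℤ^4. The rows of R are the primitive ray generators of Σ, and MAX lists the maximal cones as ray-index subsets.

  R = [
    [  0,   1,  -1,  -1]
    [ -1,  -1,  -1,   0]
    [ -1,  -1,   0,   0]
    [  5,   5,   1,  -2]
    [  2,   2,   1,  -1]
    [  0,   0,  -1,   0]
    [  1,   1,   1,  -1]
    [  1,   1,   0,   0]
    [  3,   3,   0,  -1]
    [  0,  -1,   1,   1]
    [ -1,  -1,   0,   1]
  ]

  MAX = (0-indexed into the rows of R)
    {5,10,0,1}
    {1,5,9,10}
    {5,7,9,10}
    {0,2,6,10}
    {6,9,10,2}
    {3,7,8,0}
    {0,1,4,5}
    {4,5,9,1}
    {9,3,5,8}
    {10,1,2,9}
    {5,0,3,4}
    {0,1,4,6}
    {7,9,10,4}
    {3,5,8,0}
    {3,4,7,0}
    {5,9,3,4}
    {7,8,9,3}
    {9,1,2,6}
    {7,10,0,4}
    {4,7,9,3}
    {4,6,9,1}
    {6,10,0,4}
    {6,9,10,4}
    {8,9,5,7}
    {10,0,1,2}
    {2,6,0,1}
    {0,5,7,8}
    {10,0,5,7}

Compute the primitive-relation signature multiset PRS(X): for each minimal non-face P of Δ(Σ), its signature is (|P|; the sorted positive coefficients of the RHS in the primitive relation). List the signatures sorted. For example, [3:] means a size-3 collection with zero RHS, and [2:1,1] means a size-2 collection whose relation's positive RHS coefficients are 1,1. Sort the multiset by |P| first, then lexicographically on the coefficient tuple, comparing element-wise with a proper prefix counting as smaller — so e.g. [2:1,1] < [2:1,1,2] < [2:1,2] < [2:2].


The 21 primitive collections of Σ (r=11, n=4):

  P = {0,9}:  v_{0} + v_{9} = 0 — sig = [2:]
  P = {2,7}:  v_{2} + v_{7} = 0 — sig = [2:]
  P = {1,7}:  v_{1} + v_{7} = v_{5} — sig = [2:1]
  P = {2,4}:  v_{2} + v_{4} = v_{6} — sig = [2:1]
  P = {2,5}:  v_{2} + v_{5} = v_{1} — sig = [2:1]
  P = {4,8}:  v_{4} + v_{8} = v_{3} — sig = [2:1]
  P = {6,7}:  v_{6} + v_{7} = v_{4} — sig = [2:1]
  P = {2,8}:  v_{2} + v_{8} = v_{4} + v_{5} — sig = [2:1,1]
  P = {5,6}:  v_{5} + v_{6} = v_{1} + v_{4} — sig = [2:1,1]
  P = {1,8}:  v_{1} + v_{8} = v_{4} + 2·v_{5} — sig = [2:1,2]
  P = {2,3}:  v_{2} + v_{3} = 2·v_{4} + v_{5} — sig = [2:1,2]
  P = {3,10}:  v_{3} + v_{10} = v_{4} + 2·v_{7} — sig = [2:1,2]
  P = {6,8}:  v_{6} + v_{8} = 2·v_{4} + v_{5} — sig = [2:1,2]
  P = {3,6}:  v_{3} + v_{6} = 3·v_{4} + v_{5} — sig = [2:1,3]
  P = {8,10}:  v_{8} + v_{10} = 2·v_{7} — sig = [2:2]
  P = {1,3}:  v_{1} + v_{3} = 2·v_{4} + 2·v_{5} — sig = [2:2,2]
  P = {1,4,10}:  v_{1} + v_{4} + v_{10} = 0 — sig = [3:]
  P = {1,6,10}:  v_{1} + v_{6} + v_{10} = v_{2} — sig = [3:1]
  P = {4,5,7}:  v_{4} + v_{5} + v_{7} = v_{8} — sig = [3:1]
  P = {4,5,10}:  v_{4} + v_{5} + v_{10} = v_{7} — sig = [3:1]
  P = {3,5,7}:  v_{3} + v_{5} + v_{7} = 2·v_{8} — sig = [3:2]

so the primitive-relation signature multiset is
    |P|=2: 16 collections, coeffs (), (), (1), (1), (1), (1), (1), (1,1), (1,1), (1,2), (1,2), (1,2), (1,2), (1,3), (2), (2,2)
    |P|=3: 5 collections, coeffs (), (1), (1), (1), (2)


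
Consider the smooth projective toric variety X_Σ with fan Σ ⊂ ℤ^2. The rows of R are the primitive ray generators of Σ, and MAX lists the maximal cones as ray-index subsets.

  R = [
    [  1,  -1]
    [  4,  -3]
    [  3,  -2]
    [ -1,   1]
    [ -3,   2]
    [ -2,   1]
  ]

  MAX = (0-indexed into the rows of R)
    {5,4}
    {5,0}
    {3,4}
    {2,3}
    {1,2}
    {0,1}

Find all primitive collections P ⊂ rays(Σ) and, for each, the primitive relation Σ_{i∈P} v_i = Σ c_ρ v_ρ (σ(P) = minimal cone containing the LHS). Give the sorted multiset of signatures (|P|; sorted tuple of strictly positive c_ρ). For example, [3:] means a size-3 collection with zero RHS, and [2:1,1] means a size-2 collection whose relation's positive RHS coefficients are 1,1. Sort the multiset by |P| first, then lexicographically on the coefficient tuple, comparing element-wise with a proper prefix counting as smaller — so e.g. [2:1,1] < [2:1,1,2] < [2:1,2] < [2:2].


Minimal non-faces — 9 found among 6 rays, 6 max cones:

  P={0,3}:  v_{0} + v_{3} = 0  ⟹  sig = [2:]
  P={2,4}:  v_{2} + v_{4} = 0  ⟹  sig = [2:]
  P={0,2}:  v_{0} + v_{2} = v_{1}  ⟹  sig = [2:1]
  P={0,4}:  v_{0} + v_{4} = v_{5}  ⟹  sig = [2:1]
  P={1,3}:  v_{1} + v_{3} = v_{2}  ⟹  sig = [2:1]
  P={1,4}:  v_{1} + v_{4} = v_{0}  ⟹  sig = [2:1]
  P={2,5}:  v_{2} + v_{5} = v_{0}  ⟹  sig = [2:1]
  P={3,5}:  v_{3} + v_{5} = v_{4}  ⟹  sig = [2:1]
  P={1,5}:  v_{1} + v_{5} = 2·v_{0}  ⟹  sig = [2:2]

Hence PRS(X_Σ) =
    [2:]
    [2:]
    [2:1]
    [2:1]
    [2:1]
    [2:1]
    [2:1]
    [2:1]
    [2:2]


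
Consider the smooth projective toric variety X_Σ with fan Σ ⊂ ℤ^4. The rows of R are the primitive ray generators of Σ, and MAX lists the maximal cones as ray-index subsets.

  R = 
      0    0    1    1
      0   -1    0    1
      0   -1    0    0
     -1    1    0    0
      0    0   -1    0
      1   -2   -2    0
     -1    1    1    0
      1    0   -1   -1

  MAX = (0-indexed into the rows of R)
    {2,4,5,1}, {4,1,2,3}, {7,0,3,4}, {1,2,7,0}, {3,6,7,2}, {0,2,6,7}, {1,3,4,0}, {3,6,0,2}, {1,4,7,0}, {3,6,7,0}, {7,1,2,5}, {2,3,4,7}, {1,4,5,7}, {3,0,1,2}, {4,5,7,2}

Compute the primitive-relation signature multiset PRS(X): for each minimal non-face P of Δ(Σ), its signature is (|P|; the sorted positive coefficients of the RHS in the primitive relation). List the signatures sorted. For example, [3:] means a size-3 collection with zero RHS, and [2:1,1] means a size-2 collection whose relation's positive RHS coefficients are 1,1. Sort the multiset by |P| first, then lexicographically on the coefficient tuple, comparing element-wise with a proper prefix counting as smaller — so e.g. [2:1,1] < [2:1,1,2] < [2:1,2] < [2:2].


|primitive collections| = 9. Relations:

  P={4,6}:  v_{4} + v_{6} = v_{3}  so sig = [2:1]
  P={5,6}:  v_{5} + v_{6} = v_{2} + v_{4}  so sig = [2:1,1]
  P={1,6}:  v_{1} + v_{6} = v_{0} + v_{2} + v_{3}  so sig = [2:1,1,1]
  P={0,5}:  v_{0} + v_{5} = 2·v_{1} + v_{7}  so sig = [2:1,2]
  P={3,5}:  v_{3} + v_{5} = v_{2} + 2·v_{4}  so sig = [2:1,2]
  P={0,2,4}:  v_{0} + v_{2} + v_{4} = v_{1}  so sig = [3:1]
  P={1,3,7}:  v_{1} + v_{3} + v_{7} = v_{4}  so sig = [3:1]
  P={0,2,3,7}:  v_{0} + v_{2} + v_{3} + v_{7} = 0  so sig = [4:]
  P={1,2,4,7}:  v_{1} + v_{2} + v_{4} + v_{7} = v_{5}  so sig = [4:1]

Signatures (|P|; sorted positive RHS coefficients), sorted:
{ [2:1],  [2:1,1],  [2:1,1,1],  [2:1,2] ×2,  [3:1] ×2,  [4:],  [4:1] }


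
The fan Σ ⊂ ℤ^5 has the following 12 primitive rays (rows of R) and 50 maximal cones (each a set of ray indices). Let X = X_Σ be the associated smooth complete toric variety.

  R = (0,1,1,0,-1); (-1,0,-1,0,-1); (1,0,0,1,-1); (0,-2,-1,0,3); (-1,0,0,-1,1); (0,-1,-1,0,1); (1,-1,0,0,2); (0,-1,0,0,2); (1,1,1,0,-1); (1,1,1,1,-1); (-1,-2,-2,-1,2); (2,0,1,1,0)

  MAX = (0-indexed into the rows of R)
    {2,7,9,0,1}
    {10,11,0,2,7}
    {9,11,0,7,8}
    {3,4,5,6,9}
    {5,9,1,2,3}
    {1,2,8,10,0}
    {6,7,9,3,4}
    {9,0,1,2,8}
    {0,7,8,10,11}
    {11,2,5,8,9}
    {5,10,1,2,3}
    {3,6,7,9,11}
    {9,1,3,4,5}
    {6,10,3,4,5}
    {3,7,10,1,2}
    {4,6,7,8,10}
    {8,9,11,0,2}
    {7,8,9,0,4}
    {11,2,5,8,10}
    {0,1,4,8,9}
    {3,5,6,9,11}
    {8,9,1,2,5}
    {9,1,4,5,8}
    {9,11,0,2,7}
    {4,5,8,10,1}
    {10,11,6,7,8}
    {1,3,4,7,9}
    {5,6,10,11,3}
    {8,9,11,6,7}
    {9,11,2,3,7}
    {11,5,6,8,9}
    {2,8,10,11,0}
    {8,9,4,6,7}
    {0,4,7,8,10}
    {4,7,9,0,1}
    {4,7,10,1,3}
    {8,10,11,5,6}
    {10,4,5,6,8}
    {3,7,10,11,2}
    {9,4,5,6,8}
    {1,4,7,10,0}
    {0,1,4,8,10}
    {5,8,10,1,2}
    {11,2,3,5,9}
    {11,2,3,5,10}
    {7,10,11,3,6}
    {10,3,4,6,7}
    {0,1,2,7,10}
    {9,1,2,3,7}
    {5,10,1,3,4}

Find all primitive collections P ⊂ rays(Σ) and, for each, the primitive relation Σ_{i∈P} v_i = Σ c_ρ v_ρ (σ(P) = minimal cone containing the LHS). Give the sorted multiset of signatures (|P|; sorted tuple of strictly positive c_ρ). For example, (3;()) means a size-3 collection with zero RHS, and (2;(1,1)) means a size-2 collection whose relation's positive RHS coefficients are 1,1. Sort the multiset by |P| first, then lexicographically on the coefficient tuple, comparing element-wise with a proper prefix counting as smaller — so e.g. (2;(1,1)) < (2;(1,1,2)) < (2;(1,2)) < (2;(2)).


Σ has 13 primitive collections:

  • {0,5}:  v_{0} + v_{5} = 0  →  sig = (2;())
  • {2,4}:  v_{2} + v_{4} = 0  →  sig = (2;())
  • {0,3}:  v_{0} + v_{3} = v_{7}  →  sig = (2;(1))
  • {1,6}:  v_{1} + v_{6} = v_{5}  →  sig = (2;(1))
  • {1,11}:  v_{1} + v_{11} = v_{2}  →  sig = (2;(1))
  • {3,8}:  v_{3} + v_{8} = v_{6}  →  sig = (2;(1))
  • {5,7}:  v_{5} + v_{7} = v_{3}  →  sig = (2;(1))
  • {9,10}:  v_{9} + v_{10} = v_{5}  →  sig = (2;(1))
  • {0,6}:  v_{0} + v_{6} = v_{7} + v_{8}  →  sig = (2;(1,1))
  • {2,6}:  v_{2} + v_{6} = v_{5} + v_{11}  →  sig = (2;(1,1))
  • {4,11}:  v_{4} + v_{11} = v_{7} + v_{8}  →  sig = (2;(1,1))
  • {1,7,8}:  v_{1} + v_{7} + v_{8} = 0  →  sig = (3;())
  • {2,7,8}:  v_{2} + v_{7} + v_{8} = v_{11}  →  sig = (3;(1))

Signatures (|P|; sorted positive RHS coefficients), sorted:
{ (2;()) ×2,  (2;(1)) ×6,  (2;(1,1)) ×3,  (3;()),  (3;(1)) }


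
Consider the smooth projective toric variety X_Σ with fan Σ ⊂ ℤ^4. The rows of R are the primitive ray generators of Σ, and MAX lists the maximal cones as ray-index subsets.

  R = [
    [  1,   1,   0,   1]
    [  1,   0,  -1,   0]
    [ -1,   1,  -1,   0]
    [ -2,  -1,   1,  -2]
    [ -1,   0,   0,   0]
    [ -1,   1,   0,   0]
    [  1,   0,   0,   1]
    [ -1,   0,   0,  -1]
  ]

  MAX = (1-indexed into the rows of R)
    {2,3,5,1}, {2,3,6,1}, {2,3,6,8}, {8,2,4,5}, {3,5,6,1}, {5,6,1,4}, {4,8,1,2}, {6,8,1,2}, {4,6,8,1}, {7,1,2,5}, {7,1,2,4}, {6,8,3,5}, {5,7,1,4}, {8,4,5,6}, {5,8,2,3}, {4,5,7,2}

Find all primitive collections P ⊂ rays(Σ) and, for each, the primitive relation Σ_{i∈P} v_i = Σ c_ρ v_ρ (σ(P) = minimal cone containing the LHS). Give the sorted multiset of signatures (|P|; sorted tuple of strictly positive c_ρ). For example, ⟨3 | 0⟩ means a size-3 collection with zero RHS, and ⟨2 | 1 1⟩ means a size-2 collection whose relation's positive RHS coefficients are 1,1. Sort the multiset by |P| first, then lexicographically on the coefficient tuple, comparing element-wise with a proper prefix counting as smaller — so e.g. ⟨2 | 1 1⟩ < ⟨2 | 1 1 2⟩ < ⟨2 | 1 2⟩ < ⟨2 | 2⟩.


The 9 primitive collections of Σ (r=8, n=4):

  {7,8}:  v_{7} + v_{8} = 0 — sig = ⟨2 | 0⟩
  {6,7}:  v_{6} + v_{7} = v_{1} + v_{5} — sig = ⟨2 | 1 1⟩
  {3,7}:  v_{3} + v_{7} = v_{1} + v_{2} + 2·v_{5} — sig = ⟨2 | 1 1 2⟩
  {3,4}:  v_{3} + v_{4} = v_{5} + 2·v_{8} — sig = ⟨2 | 1 2⟩
  {1,5,8}:  v_{1} + v_{5} + v_{8} = v_{6} — sig = ⟨3 | 1⟩
  {2,5,6}:  v_{2} + v_{5} + v_{6} = v_{3} — sig = ⟨3 | 1⟩
  {1,3,8}:  v_{1} + v_{3} + v_{8} = v_{2} + 2·v_{6} — sig = ⟨3 | 1 2⟩
  {2,4,6}:  v_{2} + v_{4} + v_{6} = 2·v_{8} — sig = ⟨3 | 2⟩
  {1,2,4,5}:  v_{1} + v_{2} + v_{4} + v_{5} = v_{8} — sig = ⟨4 | 1⟩

Signatures (|P|; sorted positive RHS coefficients), sorted:
    |P|=2: 4 collections, coeffs (), (1,1), (1,1,2), (1,2)
    |P|=3: 4 collections, coeffs (1), (1), (1,2), (2)
    |P|=4: 1 collection, coeffs (1)


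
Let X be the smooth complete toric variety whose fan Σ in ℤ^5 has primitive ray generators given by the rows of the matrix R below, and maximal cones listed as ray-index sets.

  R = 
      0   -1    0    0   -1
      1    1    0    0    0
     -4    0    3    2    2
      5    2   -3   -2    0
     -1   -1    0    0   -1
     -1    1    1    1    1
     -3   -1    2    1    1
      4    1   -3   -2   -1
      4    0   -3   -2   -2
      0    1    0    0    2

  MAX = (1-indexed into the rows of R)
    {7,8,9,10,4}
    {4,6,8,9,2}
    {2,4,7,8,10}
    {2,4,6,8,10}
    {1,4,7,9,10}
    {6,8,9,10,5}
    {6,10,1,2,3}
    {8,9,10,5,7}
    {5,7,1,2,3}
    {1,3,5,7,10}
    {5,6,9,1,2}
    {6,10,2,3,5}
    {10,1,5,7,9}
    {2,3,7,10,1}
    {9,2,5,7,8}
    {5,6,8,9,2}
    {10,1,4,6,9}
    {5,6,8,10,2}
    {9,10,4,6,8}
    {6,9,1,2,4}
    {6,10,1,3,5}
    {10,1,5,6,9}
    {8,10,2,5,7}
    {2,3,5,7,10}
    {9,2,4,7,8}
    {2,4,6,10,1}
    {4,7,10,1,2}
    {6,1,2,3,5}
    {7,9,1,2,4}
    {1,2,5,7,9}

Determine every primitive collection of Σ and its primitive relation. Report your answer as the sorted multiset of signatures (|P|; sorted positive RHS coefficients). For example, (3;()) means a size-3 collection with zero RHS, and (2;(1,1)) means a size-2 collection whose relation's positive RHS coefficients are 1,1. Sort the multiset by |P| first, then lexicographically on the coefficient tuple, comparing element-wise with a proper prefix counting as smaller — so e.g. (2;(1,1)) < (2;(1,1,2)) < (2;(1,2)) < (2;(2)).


The 8 primitive collections of Σ (r=10, n=5):

  P = {3,9}:  v_{3} + v_{9} = 0  so sig = (2;())
  P = {1,8}:  v_{1} + v_{8} = v_{9}  so sig = (2;(1))
  P = {4,5}:  v_{4} + v_{5} = v_{8}  so sig = (2;(1))
  P = {6,7}:  v_{6} + v_{7} = v_{3}  so sig = (2;(1))
  P = {3,4}:  v_{3} + v_{4} = v_{2} + v_{10}  so sig = (2;(1,1))
  P = {3,8}:  v_{3} + v_{8} = v_{2} + v_{5} + v_{10}  so sig = (2;(1,1,1))
  P = {2,9,10}:  v_{2} + v_{9} + v_{10} = v_{4}  so sig = (3;(1))
  P = {1,2,5,10}:  v_{1} + v_{2} + v_{5} + v_{10} = 0  so sig = (4;())

Signatures (|P|; sorted positive RHS coefficients), sorted:
    (2;())
    (2;(1))
    (2;(1))
    (2;(1))
    (2;(1,1))
    (2;(1,1,1))
    (3;(1))
    (4;())


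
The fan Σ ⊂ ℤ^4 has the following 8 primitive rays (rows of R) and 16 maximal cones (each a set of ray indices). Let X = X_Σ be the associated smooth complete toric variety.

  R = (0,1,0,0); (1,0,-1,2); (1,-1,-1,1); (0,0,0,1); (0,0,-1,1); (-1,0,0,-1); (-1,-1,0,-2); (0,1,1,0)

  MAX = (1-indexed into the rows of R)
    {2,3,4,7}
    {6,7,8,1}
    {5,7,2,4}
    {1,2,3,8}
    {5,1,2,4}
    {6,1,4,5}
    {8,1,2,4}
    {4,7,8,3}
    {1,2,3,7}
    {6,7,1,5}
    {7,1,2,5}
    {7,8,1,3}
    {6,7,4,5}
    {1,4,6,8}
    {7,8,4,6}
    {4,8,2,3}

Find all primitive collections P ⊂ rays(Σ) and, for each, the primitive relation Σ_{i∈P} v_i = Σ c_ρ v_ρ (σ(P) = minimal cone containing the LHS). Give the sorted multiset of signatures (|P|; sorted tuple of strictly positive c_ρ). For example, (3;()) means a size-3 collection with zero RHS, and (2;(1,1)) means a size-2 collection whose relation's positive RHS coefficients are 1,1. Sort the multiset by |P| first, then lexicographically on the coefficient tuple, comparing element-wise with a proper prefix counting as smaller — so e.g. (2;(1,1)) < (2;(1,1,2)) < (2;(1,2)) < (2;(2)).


Primitive collections (7):

  • {2,6}:  v_{2} + v_{6} = v_{5} ; sig = (2;(1))
  • {3,6}:  v_{3} + v_{6} = v_{2} + v_{7} ; sig = (2;(1,1))
  • {5,8}:  v_{5} + v_{8} = v_{1} + v_{4} ; sig = (2;(1,1))
  • {3,5}:  v_{3} + v_{5} = 2·v_{2} + v_{7} ; sig = (2;(1,2))
  • {2,7,8}:  v_{2} + v_{7} + v_{8} = 0 ; sig = (3;())
  • {1,3,4}:  v_{1} + v_{3} + v_{4} = v_{2} ; sig = (3;(1))
  • {1,4,7}:  v_{1} + v_{4} + v_{7} = v_{6} ; sig = (3;(1))

Signatures (|P|; sorted positive RHS coefficients), sorted:
[(2;(1)), (2;(1,1)), (2;(1,1)), (2;(1,2)), (3;()), (3;(1)), (3;(1))]


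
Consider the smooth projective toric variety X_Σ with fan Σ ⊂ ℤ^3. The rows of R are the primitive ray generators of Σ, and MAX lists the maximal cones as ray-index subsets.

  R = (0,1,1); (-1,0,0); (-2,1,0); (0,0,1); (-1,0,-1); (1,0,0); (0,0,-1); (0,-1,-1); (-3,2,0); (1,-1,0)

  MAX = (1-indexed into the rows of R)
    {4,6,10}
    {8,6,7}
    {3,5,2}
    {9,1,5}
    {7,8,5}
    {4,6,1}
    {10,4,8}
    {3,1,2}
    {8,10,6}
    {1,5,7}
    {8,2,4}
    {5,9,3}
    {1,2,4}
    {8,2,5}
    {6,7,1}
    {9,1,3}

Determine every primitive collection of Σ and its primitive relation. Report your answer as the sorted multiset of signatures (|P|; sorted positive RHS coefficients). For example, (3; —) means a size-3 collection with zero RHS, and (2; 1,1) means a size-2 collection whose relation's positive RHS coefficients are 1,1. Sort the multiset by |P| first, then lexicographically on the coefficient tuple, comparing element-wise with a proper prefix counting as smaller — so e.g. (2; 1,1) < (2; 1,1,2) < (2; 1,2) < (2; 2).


Δ(Σ) — 10 vertices, 24 min non-faces:

  P={1,8}:  v_{1} + v_{8} = 0  →  sig = (2; —)
  P={2,6}:  v_{2} + v_{6} = 0  →  sig = (2; —)
  P={4,7}:  v_{4} + v_{7} = 0  →  sig = (2; —)
  P={2,7}:  v_{2} + v_{7} = v_{5}  →  sig = (2; 1)
  P={3,10}:  v_{3} + v_{10} = v_{2}  →  sig = (2; 1)
  P={4,5}:  v_{4} + v_{5} = v_{2}  →  sig = (2; 1)
  P={5,6}:  v_{5} + v_{6} = v_{7}  →  sig = (2; 1)
  P={5,10}:  v_{5} + v_{10} = v_{8}  →  sig = (2; 1)
  P={9,10}:  v_{9} + v_{10} = v_{3}  →  sig = (2; 1)
  P={1,10}:  v_{1} + v_{10} = v_{4} + v_{6}  →  sig = (2; 1,1)
  P={2,10}:  v_{2} + v_{10} = v_{4} + v_{8}  →  sig = (2; 1,1)
  P={3,6}:  v_{3} + v_{6} = v_{1} + v_{5}  →  sig = (2; 1,1)
  P={3,8}:  v_{3} + v_{8} = v_{2} + v_{5}  →  sig = (2; 1,1)
  P={7,10}:  v_{7} + v_{10} = v_{6} + v_{8}  →  sig = (2; 1,1)
  P={8,9}:  v_{8} + v_{9} = v_{3} + v_{5}  →  sig = (2; 1,1)
  P={4,9}:  v_{4} + v_{9} = v_{1} + v_{2} + v_{3}  →  sig = (2; 1,1,1)
  P={3,4}:  v_{3} + v_{4} = v_{1} + 2·v_{2}  →  sig = (2; 1,2)
  P={3,7}:  v_{3} + v_{7} = v_{1} + 2·v_{5}  →  sig = (2; 1,2)
  P={2,9}:  v_{2} + v_{9} = 2·v_{3}  →  sig = (2; 2)
  P={6,9}:  v_{6} + v_{9} = 2·v_{1} + 2·v_{5}  →  sig = (2; 2,2)
  P={7,9}:  v_{7} + v_{9} = 2·v_{1} + 3·v_{5}  →  sig = (2; 2,3)
  P={1,2,5}:  v_{1} + v_{2} + v_{5} = v_{3}  →  sig = (3; 1)
  P={1,3,5}:  v_{1} + v_{3} + v_{5} = v_{9}  →  sig = (3; 1)
  P={4,6,8}:  v_{4} + v_{6} + v_{8} = v_{10}  →  sig = (3; 1)

Signatures (|P|; sorted positive RHS coefficients), sorted:
    (2; —)
    (2; —)
    (2; —)
    (2; 1)
    (2; 1)
    (2; 1)
    (2; 1)
    (2; 1)
    (2; 1)
    (2; 1,1)
    (2; 1,1)
    (2; 1,1)
    (2; 1,1)
    (2; 1,1)
    (2; 1,1)
    (2; 1,1,1)
    (2; 1,2)
    (2; 1,2)
    (2; 2)
    (2; 2,2)
    (2; 2,3)
    (3; 1)
    (3; 1)
    (3; 1)


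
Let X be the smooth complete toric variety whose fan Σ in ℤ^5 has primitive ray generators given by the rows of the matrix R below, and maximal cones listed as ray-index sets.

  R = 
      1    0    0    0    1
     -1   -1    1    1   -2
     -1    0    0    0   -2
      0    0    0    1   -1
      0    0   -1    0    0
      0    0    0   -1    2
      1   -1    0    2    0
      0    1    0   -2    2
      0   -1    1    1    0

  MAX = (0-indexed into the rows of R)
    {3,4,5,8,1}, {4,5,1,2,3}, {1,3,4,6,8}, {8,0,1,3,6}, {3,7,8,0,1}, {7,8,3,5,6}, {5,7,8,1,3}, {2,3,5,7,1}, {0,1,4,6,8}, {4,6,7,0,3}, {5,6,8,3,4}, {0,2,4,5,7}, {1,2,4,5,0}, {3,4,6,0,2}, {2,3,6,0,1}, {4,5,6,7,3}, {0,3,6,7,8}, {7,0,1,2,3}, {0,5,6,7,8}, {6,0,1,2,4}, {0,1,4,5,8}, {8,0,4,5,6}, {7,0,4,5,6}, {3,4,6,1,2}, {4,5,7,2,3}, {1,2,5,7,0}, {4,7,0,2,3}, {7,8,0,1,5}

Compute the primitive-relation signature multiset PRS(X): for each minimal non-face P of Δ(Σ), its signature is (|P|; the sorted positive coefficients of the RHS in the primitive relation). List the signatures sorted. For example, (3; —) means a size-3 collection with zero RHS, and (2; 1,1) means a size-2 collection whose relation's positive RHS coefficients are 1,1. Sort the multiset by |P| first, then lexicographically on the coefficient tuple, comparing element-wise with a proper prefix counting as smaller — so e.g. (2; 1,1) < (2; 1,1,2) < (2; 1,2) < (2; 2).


10 minimal non-faces of Δ(Σ) (on 9 rays):

  {2,8}:  v_{2} + v_{8} = v_{1}  →  sig = (2; 1)
  {2,6,7}:  v_{2} + v_{6} + v_{7} = 0  →  sig = (3; —)
  {1,6,7}:  v_{1} + v_{6} + v_{7} = v_{8}  →  sig = (3; 1)
  {4,7,8}:  v_{4} + v_{7} + v_{8} = v_{5}  →  sig = (3; 1)
  {0,3,5}:  v_{0} + v_{3} + v_{5} = v_{6} + v_{7}  →  sig = (3; 1,1)
  {1,4,7}:  v_{1} + v_{4} + v_{7} = v_{2} + v_{5}  →  sig = (3; 1,1)
  {2,5,6}:  v_{2} + v_{5} + v_{6} = v_{4} + v_{8}  →  sig = (3; 1,1)
  {1,5,6}:  v_{1} + v_{5} + v_{6} = v_{4} + 2·v_{8}  →  sig = (3; 1,2)
  {0,3,4,8}:  v_{0} + v_{3} + v_{4} + v_{8} = v_{6}  →  sig = (4; 1)
  {0,1,3,4}:  v_{0} + v_{1} + v_{3} + v_{4} = v_{2} + v_{6}  →  sig = (4; 1,1)

so the primitive-relation signature multiset is
{ (2; 1),  (3; —),  (3; 1) ×2,  (3; 1,1) ×3,  (3; 1,2),  (4; 1),  (4; 1,1) }


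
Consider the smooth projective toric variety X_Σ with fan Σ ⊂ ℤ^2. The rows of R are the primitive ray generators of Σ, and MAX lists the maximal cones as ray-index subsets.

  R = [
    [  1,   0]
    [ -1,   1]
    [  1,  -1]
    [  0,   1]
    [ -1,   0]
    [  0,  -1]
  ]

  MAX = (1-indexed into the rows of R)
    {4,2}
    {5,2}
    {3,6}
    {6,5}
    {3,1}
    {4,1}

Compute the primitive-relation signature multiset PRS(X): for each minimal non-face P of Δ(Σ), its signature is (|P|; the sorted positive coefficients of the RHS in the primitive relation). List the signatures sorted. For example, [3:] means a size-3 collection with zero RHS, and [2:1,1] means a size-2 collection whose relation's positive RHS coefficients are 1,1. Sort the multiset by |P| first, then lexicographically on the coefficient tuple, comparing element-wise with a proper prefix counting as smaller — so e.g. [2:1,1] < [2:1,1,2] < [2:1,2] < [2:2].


9 minimal non-faces of Δ(Σ) (on 6 rays):

  • {1,5}:  v_{1} + v_{5} = 0  ⟹  sig = [2:]
  • {2,3}:  v_{2} + v_{3} = 0  ⟹  sig = [2:]
  • {4,6}:  v_{4} + v_{6} = 0  ⟹  sig = [2:]
  • {1,2}:  v_{1} + v_{2} = v_{4}  ⟹  sig = [2:1]
  • {1,6}:  v_{1} + v_{6} = v_{3}  ⟹  sig = [2:1]
  • {2,6}:  v_{2} + v_{6} = v_{5}  ⟹  sig = [2:1]
  • {3,4}:  v_{3} + v_{4} = v_{1}  ⟹  sig = [2:1]
  • {3,5}:  v_{3} + v_{5} = v_{6}  ⟹  sig = [2:1]
  • {4,5}:  v_{4} + v_{5} = v_{2}  ⟹  sig = [2:1]

Hence PRS(X_Σ) =
[[2:], [2:], [2:], [2:1], [2:1], [2:1], [2:1], [2:1], [2:1]]


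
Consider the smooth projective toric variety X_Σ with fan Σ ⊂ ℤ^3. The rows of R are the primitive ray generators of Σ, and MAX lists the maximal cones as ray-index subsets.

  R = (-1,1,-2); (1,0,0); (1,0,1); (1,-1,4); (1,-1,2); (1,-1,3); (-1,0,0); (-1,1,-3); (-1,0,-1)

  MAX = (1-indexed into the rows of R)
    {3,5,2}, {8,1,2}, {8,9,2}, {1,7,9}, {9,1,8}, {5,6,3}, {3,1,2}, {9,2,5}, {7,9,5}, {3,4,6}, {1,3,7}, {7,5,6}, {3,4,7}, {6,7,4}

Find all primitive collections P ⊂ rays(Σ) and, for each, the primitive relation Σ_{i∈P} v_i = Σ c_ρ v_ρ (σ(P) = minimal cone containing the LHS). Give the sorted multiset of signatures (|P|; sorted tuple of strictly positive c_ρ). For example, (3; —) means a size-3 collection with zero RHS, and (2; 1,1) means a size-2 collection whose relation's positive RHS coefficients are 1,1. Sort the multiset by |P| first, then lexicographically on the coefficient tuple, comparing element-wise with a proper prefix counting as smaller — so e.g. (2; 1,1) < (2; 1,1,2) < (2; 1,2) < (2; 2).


Primitive collections (18):

  P = {1,5}:  v_{1} + v_{5} = 0  ⇒ sig = (2; —)
  P = {2,7}:  v_{2} + v_{7} = 0  ⇒ sig = (2; —)
  P = {3,9}:  v_{3} + v_{9} = 0  ⇒ sig = (2; —)
  P = {6,8}:  v_{6} + v_{8} = 0  ⇒ sig = (2; —)
  P = {1,6}:  v_{1} + v_{6} = v_{3} + v_{7}  ⇒ sig = (2; 1,1)
  P = {2,4}:  v_{2} + v_{4} = v_{3} + v_{6}  ⇒ sig = (2; 1,1)
  P = {2,6}:  v_{2} + v_{6} = v_{3} + v_{5}  ⇒ sig = (2; 1,1)
  P = {3,8}:  v_{3} + v_{8} = v_{1} + v_{2}  ⇒ sig = (2; 1,1)
  P = {4,8}:  v_{4} + v_{8} = v_{3} + v_{7}  ⇒ sig = (2; 1,1)
  P = {4,9}:  v_{4} + v_{9} = v_{6} + v_{7}  ⇒ sig = (2; 1,1)
  P = {5,8}:  v_{5} + v_{8} = v_{2} + v_{9}  ⇒ sig = (2; 1,1)
  P = {6,9}:  v_{6} + v_{9} = v_{5} + v_{7}  ⇒ sig = (2; 1,1)
  P = {7,8}:  v_{7} + v_{8} = v_{1} + v_{9}  ⇒ sig = (2; 1,1)
  P = {4,5}:  v_{4} + v_{5} = 2·v_{6}  ⇒ sig = (2; 2)
  P = {1,4}:  v_{1} + v_{4} = 2·v_{3} + 2·v_{7}  ⇒ sig = (2; 2,2)
  P = {1,2,9}:  v_{1} + v_{2} + v_{9} = v_{8}  ⇒ sig = (3; 1)
  P = {3,5,7}:  v_{3} + v_{5} + v_{7} = v_{6}  ⇒ sig = (3; 1)
  P = {3,6,7}:  v_{3} + v_{6} + v_{7} = v_{4}  ⇒ sig = (3; 1)

Signatures (|P|; sorted positive RHS coefficients), sorted:
    (2; —)
    (2; —)
    (2; —)
    (2; —)
    (2; 1,1)
    (2; 1,1)
    (2; 1,1)
    (2; 1,1)
    (2; 1,1)
    (2; 1,1)
    (2; 1,1)
    (2; 1,1)
    (2; 1,1)
    (2; 2)
    (2; 2,2)
    (3; 1)
    (3; 1)
    (3; 1)


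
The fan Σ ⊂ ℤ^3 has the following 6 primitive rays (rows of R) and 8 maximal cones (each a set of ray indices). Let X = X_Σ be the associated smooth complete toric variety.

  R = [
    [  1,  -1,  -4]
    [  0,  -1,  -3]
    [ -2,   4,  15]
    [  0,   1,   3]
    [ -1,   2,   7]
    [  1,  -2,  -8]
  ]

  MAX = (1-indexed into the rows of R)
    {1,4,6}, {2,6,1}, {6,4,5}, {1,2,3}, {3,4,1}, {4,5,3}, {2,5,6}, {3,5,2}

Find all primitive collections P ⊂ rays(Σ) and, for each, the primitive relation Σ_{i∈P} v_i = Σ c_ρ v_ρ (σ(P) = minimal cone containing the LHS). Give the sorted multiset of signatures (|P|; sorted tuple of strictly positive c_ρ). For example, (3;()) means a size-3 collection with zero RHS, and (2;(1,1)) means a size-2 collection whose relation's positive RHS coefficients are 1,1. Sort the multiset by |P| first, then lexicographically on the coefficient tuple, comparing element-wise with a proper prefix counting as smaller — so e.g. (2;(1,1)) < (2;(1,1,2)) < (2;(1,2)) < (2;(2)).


Minimal non-faces — 3 found among 6 rays, 8 max cones:

  P = {2,4}:  v_{2} + v_{4} = 0  ⇒ sig = (2;())
  P = {1,5}:  v_{1} + v_{5} = v_{4}  ⇒ sig = (2;(1))
  P = {3,6}:  v_{3} + v_{6} = v_{5}  ⇒ sig = (2;(1))

Signatures (|P|; sorted positive RHS coefficients), sorted:
    |P|=2: 3 collections, coeffs (), (1), (1)


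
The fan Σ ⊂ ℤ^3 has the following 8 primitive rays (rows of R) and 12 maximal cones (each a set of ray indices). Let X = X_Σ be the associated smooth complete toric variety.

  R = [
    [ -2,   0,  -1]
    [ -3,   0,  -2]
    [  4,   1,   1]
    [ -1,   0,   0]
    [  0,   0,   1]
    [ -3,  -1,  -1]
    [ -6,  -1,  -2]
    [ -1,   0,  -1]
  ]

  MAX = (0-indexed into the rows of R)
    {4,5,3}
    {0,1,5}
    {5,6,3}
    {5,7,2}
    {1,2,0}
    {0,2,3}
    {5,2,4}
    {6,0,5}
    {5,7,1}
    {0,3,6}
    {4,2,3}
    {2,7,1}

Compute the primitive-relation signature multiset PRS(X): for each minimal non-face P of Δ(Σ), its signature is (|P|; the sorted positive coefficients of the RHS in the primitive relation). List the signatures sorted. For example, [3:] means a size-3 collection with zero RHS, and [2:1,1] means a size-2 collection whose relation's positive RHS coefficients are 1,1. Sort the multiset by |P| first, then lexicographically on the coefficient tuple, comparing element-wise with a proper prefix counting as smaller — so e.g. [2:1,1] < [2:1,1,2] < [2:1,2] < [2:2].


Σ has 14 primitive collections:

  {0,7}:  v_{0} + v_{7} = v_{1} — sig = [2:1]
  {2,6}:  v_{2} + v_{6} = v_{0} — sig = [2:1]
  {3,7}:  v_{3} + v_{7} = v_{0} — sig = [2:1]
  {4,7}:  v_{4} + v_{7} = v_{3} — sig = [2:1]
  {1,4}:  v_{1} + v_{4} = v_{0} + v_{3} — sig = [2:1,1]
  {6,7}:  v_{6} + v_{7} = 2·v_{0} + v_{5} — sig = [2:1,2]
  {1,6}:  v_{1} + v_{6} = 3·v_{0} + v_{5} — sig = [2:1,3]
  {4,6}:  v_{4} + v_{6} = 3·v_{3} + v_{5} — sig = [2:1,3]
  {0,4}:  v_{0} + v_{4} = 2·v_{3} — sig = [2:2]
  {1,3}:  v_{1} + v_{3} = 2·v_{0} — sig = [2:2]
  {2,3,5}:  v_{2} + v_{3} + v_{5} = 0 — sig = [3:]
  {0,2,5}:  v_{0} + v_{2} + v_{5} = v_{7} — sig = [3:1]
  {0,3,5}:  v_{0} + v_{3} + v_{5} = v_{6} — sig = [3:1]
  {1,2,5}:  v_{1} + v_{2} + v_{5} = 2·v_{7} — sig = [3:2]

Sorted signature multiset PRS(X):
    [2:1]
    [2:1]
    [2:1]
    [2:1]
    [2:1,1]
    [2:1,2]
    [2:1,3]
    [2:1,3]
    [2:2]
    [2:2]
    [3:]
    [3:1]
    [3:1]
    [3:2]


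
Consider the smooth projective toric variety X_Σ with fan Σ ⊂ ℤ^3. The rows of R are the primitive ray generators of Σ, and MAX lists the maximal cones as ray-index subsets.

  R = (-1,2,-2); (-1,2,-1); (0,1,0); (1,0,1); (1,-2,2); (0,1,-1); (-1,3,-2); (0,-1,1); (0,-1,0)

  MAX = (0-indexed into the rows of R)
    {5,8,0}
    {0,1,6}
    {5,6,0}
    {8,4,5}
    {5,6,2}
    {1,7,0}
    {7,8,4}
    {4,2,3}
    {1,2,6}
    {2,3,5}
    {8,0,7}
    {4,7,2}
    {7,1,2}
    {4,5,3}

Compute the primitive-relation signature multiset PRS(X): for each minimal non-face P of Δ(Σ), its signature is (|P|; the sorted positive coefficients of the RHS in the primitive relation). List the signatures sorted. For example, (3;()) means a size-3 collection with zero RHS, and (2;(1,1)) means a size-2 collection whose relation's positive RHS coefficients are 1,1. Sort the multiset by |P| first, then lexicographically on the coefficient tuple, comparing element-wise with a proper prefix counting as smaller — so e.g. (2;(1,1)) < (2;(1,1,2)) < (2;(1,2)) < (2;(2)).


16 minimal non-faces of Δ(Σ) (on 9 rays):

  {0,4}:  v_{0} + v_{4} = 0  →  sig = (2;())
  {2,8}:  v_{2} + v_{8} = 0  →  sig = (2;())
  {5,7}:  v_{5} + v_{7} = 0  →  sig = (2;())
  {0,2}:  v_{0} + v_{2} = v_{6}  →  sig = (2;(1))
  {1,5}:  v_{1} + v_{5} = v_{6}  →  sig = (2;(1))
  {4,6}:  v_{4} + v_{6} = v_{2}  →  sig = (2;(1))
  {6,7}:  v_{6} + v_{7} = v_{1}  →  sig = (2;(1))
  {6,8}:  v_{6} + v_{8} = v_{0}  →  sig = (2;(1))
  {0,3}:  v_{0} + v_{3} = v_{2} + v_{5}  →  sig = (2;(1,1))
  {1,4}:  v_{1} + v_{4} = v_{2} + v_{7}  →  sig = (2;(1,1))
  {1,8}:  v_{1} + v_{8} = v_{0} + v_{7}  →  sig = (2;(1,1))
  {3,7}:  v_{3} + v_{7} = v_{2} + v_{4}  →  sig = (2;(1,1))
  {3,8}:  v_{3} + v_{8} = v_{4} + v_{5}  →  sig = (2;(1,1))
  {3,6}:  v_{3} + v_{6} = 2·v_{2} + v_{5}  →  sig = (2;(1,2))
  {1,3}:  v_{1} + v_{3} = 2·v_{2}  →  sig = (2;(2))
  {2,4,5}:  v_{2} + v_{4} + v_{5} = v_{3}  →  sig = (3;(1))

Hence PRS(X_Σ) =
[(2;()), (2;()), (2;()), (2;(1)), (2;(1)), (2;(1)), (2;(1)), (2;(1)), (2;(1,1)), (2;(1,1)), (2;(1,1)), (2;(1,1)), (2;(1,1)), (2;(1,2)), (2;(2)), (3;(1))]


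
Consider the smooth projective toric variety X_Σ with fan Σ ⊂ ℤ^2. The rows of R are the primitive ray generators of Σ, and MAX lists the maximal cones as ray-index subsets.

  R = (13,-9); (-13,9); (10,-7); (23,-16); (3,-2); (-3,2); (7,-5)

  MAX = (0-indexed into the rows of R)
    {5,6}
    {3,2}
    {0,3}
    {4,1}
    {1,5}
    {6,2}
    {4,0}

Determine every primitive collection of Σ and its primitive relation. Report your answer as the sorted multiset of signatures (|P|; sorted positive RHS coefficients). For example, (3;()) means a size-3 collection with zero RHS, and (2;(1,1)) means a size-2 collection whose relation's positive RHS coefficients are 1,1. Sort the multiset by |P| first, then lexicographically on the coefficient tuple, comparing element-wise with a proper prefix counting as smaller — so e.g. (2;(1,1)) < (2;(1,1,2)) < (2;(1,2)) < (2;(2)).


Σ has 14 primitive collections:

  {0,1}:  v_{0} + v_{1} = 0  ⟹  sig = (2;())
  {4,5}:  v_{4} + v_{5} = 0  ⟹  sig = (2;())
  {0,2}:  v_{0} + v_{2} = v_{3}  ⟹  sig = (2;(1))
  {0,5}:  v_{0} + v_{5} = v_{2}  ⟹  sig = (2;(1))
  {1,2}:  v_{1} + v_{2} = v_{5}  ⟹  sig = (2;(1))
  {1,3}:  v_{1} + v_{3} = v_{2}  ⟹  sig = (2;(1))
  {2,4}:  v_{2} + v_{4} = v_{0}  ⟹  sig = (2;(1))
  {2,5}:  v_{2} + v_{5} = v_{6}  ⟹  sig = (2;(1))
  {4,6}:  v_{4} + v_{6} = v_{2}  ⟹  sig = (2;(1))
  {0,6}:  v_{0} + v_{6} = 2·v_{2}  ⟹  sig = (2;(2))
  {1,6}:  v_{1} + v_{6} = 2·v_{5}  ⟹  sig = (2;(2))
  {3,4}:  v_{3} + v_{4} = 2·v_{0}  ⟹  sig = (2;(2))
  {3,5}:  v_{3} + v_{5} = 2·v_{2}  ⟹  sig = (2;(2))
  {3,6}:  v_{3} + v_{6} = 3·v_{2}  ⟹  sig = (2;(3))

so the primitive-relation signature multiset is
    (2;())
    (2;())
    (2;(1))
    (2;(1))
    (2;(1))
    (2;(1))
    (2;(1))
    (2;(1))
    (2;(1))
    (2;(2))
    (2;(2))
    (2;(2))
    (2;(2))
    (2;(3))


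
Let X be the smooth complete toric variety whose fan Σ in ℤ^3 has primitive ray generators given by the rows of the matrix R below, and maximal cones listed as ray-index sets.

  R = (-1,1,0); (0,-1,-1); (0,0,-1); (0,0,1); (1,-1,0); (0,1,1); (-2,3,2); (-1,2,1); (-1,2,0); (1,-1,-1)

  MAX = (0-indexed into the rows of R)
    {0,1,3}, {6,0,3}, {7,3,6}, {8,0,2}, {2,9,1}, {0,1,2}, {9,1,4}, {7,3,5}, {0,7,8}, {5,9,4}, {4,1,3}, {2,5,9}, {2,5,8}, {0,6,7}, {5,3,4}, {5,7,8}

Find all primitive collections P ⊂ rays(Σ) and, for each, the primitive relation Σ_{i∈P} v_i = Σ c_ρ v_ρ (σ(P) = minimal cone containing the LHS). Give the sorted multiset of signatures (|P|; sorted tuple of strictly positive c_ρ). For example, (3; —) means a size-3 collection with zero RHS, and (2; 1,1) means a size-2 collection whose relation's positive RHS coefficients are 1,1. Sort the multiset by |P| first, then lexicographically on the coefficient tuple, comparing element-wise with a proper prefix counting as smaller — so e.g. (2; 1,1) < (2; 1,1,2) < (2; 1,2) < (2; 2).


Σ has 22 primitive collections:

  {0,4}:  v_{0} + v_{4} = 0 — sig = (2; —)
  {1,5}:  v_{1} + v_{5} = 0 — sig = (2; —)
  {2,3}:  v_{2} + v_{3} = 0 — sig = (2; —)
  {0,5}:  v_{0} + v_{5} = v_{7} — sig = (2; 1)
  {0,9}:  v_{0} + v_{9} = v_{2} — sig = (2; 1)
  {1,7}:  v_{1} + v_{7} = v_{0} — sig = (2; 1)
  {2,4}:  v_{2} + v_{4} = v_{9} — sig = (2; 1)
  {2,7}:  v_{2} + v_{7} = v_{8} — sig = (2; 1)
  {3,8}:  v_{3} + v_{8} = v_{7} — sig = (2; 1)
  {3,9}:  v_{3} + v_{9} = v_{4} — sig = (2; 1)
  {4,7}:  v_{4} + v_{7} = v_{5} — sig = (2; 1)
  {6,9}:  v_{6} + v_{9} = v_{7} — sig = (2; 1)
  {1,8}:  v_{1} + v_{8} = v_{0} + v_{2} — sig = (2; 1,1)
  {2,6}:  v_{2} + v_{6} = v_{0} + v_{7} — sig = (2; 1,1)
  {4,6}:  v_{4} + v_{6} = v_{3} + v_{7} — sig = (2; 1,1)
  {4,8}:  v_{4} + v_{8} = v_{2} + v_{5} — sig = (2; 1,1)
  {7,9}:  v_{7} + v_{9} = v_{2} + v_{5} — sig = (2; 1,1)
  {1,6}:  v_{1} + v_{6} = 2·v_{0} + v_{3} — sig = (2; 1,2)
  {5,6}:  v_{5} + v_{6} = v_{3} + 2·v_{7} — sig = (2; 1,2)
  {6,8}:  v_{6} + v_{8} = v_{0} + 2·v_{7} — sig = (2; 1,2)
  {8,9}:  v_{8} + v_{9} = 2·v_{2} + v_{5} — sig = (2; 1,2)
  {0,3,7}:  v_{0} + v_{3} + v_{7} = v_{6} — sig = (3; 1)

Sorted signature multiset PRS(X):
    |P|=2: 21 collections, coeffs (), (), (), (1), (1), (1), (1), (1), (1), (1), (1), (1), (1,1), (1,1), (1,1), (1,1), (1,1), (1,2), (1,2), (1,2), (1,2)
    |P|=3: 1 collection, coeffs (1)
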